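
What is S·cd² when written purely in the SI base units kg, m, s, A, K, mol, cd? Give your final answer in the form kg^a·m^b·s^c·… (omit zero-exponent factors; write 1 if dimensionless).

S = 1/Ω (conductance is reciprocal resistance),
    = kg⁻¹·m⁻²·s³·A².
Combining: S·cd² = (kg⁻¹·m⁻²·s³·A²) · cd² = kg⁻¹·m⁻²·s³·A²·cd².

kg⁻¹·m⁻²·s³·A²·cd²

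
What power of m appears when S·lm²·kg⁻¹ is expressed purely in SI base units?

-2

S = kg⁻¹·m⁻²·s³·A².
lm = cd.
So lm² = cd².
Combining: S·lm²·kg⁻¹ = (kg⁻¹·m⁻²·s³·A²) · cd² · kg⁻¹ = kg⁻²·m⁻²·s³·A²·cd².
The exponent of m is -2.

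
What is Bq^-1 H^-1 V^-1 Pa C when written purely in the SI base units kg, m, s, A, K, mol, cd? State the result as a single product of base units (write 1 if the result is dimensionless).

Bq = s⁻¹.
So Bq⁻¹ = s.
H = kg·m²·s⁻²·A⁻².
So H⁻¹ = kg⁻¹·m⁻²·s²·A².
V = kg·m²·s⁻³·A⁻¹.
So V⁻¹ = kg⁻¹·m⁻²·s³·A.
Pa = kg·m⁻¹·s⁻².
C = s·A.
Combining: Bq⁻¹·H⁻¹·V⁻¹·Pa·C = s · (kg⁻¹·m⁻²·s²·A²) · (kg⁻¹·m⁻²·s³·A) · (kg·m⁻¹·s⁻²) · (s·A) = kg⁻¹·m⁻⁵·s⁵·A⁴.

kg⁻¹·m⁻⁵·s⁵·A⁴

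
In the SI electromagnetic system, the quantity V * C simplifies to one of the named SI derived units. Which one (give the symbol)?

J

V = W/A (potential = power per current),
    = kg·m²·s⁻³·A⁻¹.
C = A·s = s·A (charge = current × time).
Combining: V·C = (kg·m²·s⁻³·A⁻¹) · (s·A) = kg·m²·s⁻².
kg·m²·s⁻² is the base-SI form of the joule.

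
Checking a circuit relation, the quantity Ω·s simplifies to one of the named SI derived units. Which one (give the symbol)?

H

Ω = V/A (resistance = voltage per current),
    = kg·m²·s⁻³·A⁻².
Combining: Ω·s = (kg·m²·s⁻³·A⁻²) · s = kg·m²·s⁻²·A⁻².
kg·m²·s⁻²·A⁻² is the base-SI form of the henry.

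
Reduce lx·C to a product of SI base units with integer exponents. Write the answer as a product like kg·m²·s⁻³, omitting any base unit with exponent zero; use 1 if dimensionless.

lx = lm/m² (illuminance = luminous flux per area),
    = m⁻²·cd.
C = A·s = s·A (charge = current × time).
Combining: lx·C = (m⁻²·cd) · (s·A) = m⁻²·s·A·cd.

m⁻²·s·A·cd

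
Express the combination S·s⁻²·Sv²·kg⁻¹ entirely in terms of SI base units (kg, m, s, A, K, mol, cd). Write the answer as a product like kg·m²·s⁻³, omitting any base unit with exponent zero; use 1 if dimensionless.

S = kg⁻¹·m⁻²·s³·A².
Sv = m²·s⁻².
So Sv² = m⁴·s⁻⁴.
Combining: S·s⁻²·Sv²·kg⁻¹ = (kg⁻¹·m⁻²·s³·A²) · s⁻² · (m⁴·s⁻⁴) · kg⁻¹ = kg⁻²·m²·s⁻³·A².

kg⁻²·m²·s⁻³·A²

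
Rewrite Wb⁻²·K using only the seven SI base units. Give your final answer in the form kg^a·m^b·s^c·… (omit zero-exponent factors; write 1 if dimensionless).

Wb = V·s (flux: a volt is a weber per second),
    = kg·m²·s⁻²·A⁻¹.
So Wb⁻² = kg⁻²·m⁻⁴·s⁴·A².
Combining: Wb⁻²·K = (kg⁻²·m⁻⁴·s⁴·A²) · K = kg⁻²·m⁻⁴·s⁴·A²·K.

kg⁻²·m⁻⁴·s⁴·A²·K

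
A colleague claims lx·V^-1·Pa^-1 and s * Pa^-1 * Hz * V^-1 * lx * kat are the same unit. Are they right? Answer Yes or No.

No

Left side:
  lx = m⁻²·cd.
  V = kg·m²·s⁻³·A⁻¹.
  So V⁻¹ = kg⁻¹·m⁻²·s³·A.
  Pa = kg·m⁻¹·s⁻².
  So Pa⁻¹ = kg⁻¹·m·s².
  Combining: lx·V⁻¹·Pa⁻¹ = (m⁻²·cd) · (kg⁻¹·m⁻²·s³·A) · (kg⁻¹·m·s²) = kg⁻²·m⁻³·s⁵·A·cd.
Right side:
  Pa = N/m² (pressure = force per area),
      = kg·m⁻¹·s⁻².
  So Pa⁻¹ = kg⁻¹·m·s².
  Hz = 1/s = s⁻¹ (frequency is cycles per second).
  V = W/A (potential = power per current),
      = kg·m²·s⁻³·A⁻¹.
  So V⁻¹ = kg⁻¹·m⁻²·s³·A.
  lx = lm/m² (illuminance = luminous flux per area),
      = m⁻²·cd.
  kat = mol/s = s⁻¹·mol (catalytic activity).
  Combining: s·Pa⁻¹·Hz·V⁻¹·lx·kat = s · (kg⁻¹·m·s²) · s⁻¹ · (kg⁻¹·m⁻²·s³·A) · (m⁻²·cd) · (s⁻¹·mol) = kg⁻²·m⁻³·s⁴·A·mol·cd.
Left is kg⁻²·m⁻³·s⁵·A·cd; right is kg⁻²·m⁻³·s⁴·A·mol·cd — different.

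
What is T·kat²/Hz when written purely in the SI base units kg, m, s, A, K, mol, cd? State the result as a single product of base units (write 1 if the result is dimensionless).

T = Wb/m² (flux density = flux per area),
    = kg·s⁻²·A⁻¹.
Hz = 1/s = s⁻¹ (frequency is cycles per second).
So Hz⁻¹ = s.
kat = mol/s = s⁻¹·mol (catalytic activity).
So kat² = s⁻²·mol².
Combining: T·Hz⁻¹·kat² = (kg·s⁻²·A⁻¹) · s · (s⁻²·mol²) = kg·s⁻³·A⁻¹·mol².

kg·s⁻³·A⁻¹·mol²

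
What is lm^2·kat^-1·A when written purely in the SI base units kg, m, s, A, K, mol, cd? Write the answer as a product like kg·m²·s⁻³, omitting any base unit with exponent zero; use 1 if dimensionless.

lm = cd·sr = cd (luminous flux; sr is dimensionless).
So lm² = cd².
kat = mol/s = s⁻¹·mol (catalytic activity).
So kat⁻¹ = s·mol⁻¹.
Combining: lm²·kat⁻¹·A = cd² · (s·mol⁻¹) · A = s·A·mol⁻¹·cd².

s·A·mol⁻¹·cd²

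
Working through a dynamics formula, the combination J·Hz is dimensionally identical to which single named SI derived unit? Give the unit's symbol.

J = N·m (work = force × distance),
    = kg·m²·s⁻².
Hz = 1/s = s⁻¹ (frequency is cycles per second).
Combining: J·Hz = (kg·m²·s⁻²) · s⁻¹ = kg·m²·s⁻³.
kg·m²·s⁻³ is the base-SI form of the watt.

W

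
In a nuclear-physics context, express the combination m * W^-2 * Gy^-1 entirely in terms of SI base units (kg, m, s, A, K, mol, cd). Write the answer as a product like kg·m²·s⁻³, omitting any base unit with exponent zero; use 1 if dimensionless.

W = J/s (power = energy per time),
    = kg·m²·s⁻³.
So W⁻² = kg⁻²·m⁻⁴·s⁶.
Gy = J/kg (absorbed dose = energy per mass),
    = m²·s⁻².
So Gy⁻¹ = m⁻²·s².
Combining: m·W⁻²·Gy⁻¹ = m · (kg⁻²·m⁻⁴·s⁶) · (m⁻²·s²) = kg⁻²·m⁻⁵·s⁸.

kg⁻²·m⁻⁵·s⁸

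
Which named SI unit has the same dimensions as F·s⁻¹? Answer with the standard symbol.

F = C/V (capacitance = charge per voltage),
    = A·s/(kg·m²·s⁻³·A⁻¹) (substituting C and V),
    = kg⁻¹·m⁻²·s⁴·A².
Combining: F·s⁻¹ = (kg⁻¹·m⁻²·s⁴·A²) · s⁻¹ = kg⁻¹·m⁻²·s³·A².
kg⁻¹·m⁻²·s³·A² is the base-SI form of the siemens.

S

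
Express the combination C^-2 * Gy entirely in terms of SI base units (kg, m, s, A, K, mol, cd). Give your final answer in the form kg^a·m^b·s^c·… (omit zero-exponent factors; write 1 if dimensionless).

C = A·s = s·A (charge = current × time).
So C⁻² = s⁻²·A⁻².
Gy = J/kg (absorbed dose = energy per mass),
    = m²·s⁻².
Combining: C⁻²·Gy = (s⁻²·A⁻²) · (m²·s⁻²) = m²·s⁻⁴·A⁻².

m²·s⁻⁴·A⁻²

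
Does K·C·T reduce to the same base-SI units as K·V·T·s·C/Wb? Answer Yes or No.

Left side:
  C = A·s = s·A (charge = current × time).
  T = Wb/m² (flux density = flux per area),
      = kg·s⁻²·A⁻¹.
  Combining: K·C·T = K · (s·A) · (kg·s⁻²·A⁻¹) = kg·s⁻¹·K.
Right side:
  V = kg·m²·s⁻³·A⁻¹.
  T = kg·s⁻²·A⁻¹.
  Wb = kg·m²·s⁻²·A⁻¹.
  So Wb⁻¹ = kg⁻¹·m⁻²·s²·A.
  C = s·A.
  Combining: K·V·T·Wb⁻¹·s·C = K · (kg·m²·s⁻³·A⁻¹) · (kg·s⁻²·A⁻¹) · (kg⁻¹·m⁻²·s²·A) · s · (s·A) = kg·s⁻¹·K.
Both reduce to kg·s⁻¹·K.

Yes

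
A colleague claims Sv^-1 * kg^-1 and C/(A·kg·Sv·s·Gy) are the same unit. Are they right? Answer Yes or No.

No

Left side:
  Sv = J/kg (equivalent dose = energy per mass),
      = m²·s⁻².
  So Sv⁻¹ = m⁻²·s².
  Combining: Sv⁻¹·kg⁻¹ = (m⁻²·s²) · kg⁻¹ = kg⁻¹·m⁻²·s².
Right side:
  C = s·A.
  Sv = m²·s⁻².
  So Sv⁻¹ = m⁻²·s².
  Gy = m²·s⁻².
  So Gy⁻¹ = m⁻²·s².
  Combining: A⁻¹·kg⁻¹·C·Sv⁻¹·s⁻¹·Gy⁻¹ = A⁻¹ · kg⁻¹ · (s·A) · (m⁻²·s²) · s⁻¹ · (m⁻²·s²) = kg⁻¹·m⁻⁴·s⁴.
Left is kg⁻¹·m⁻²·s²; right is kg⁻¹·m⁻⁴·s⁴ — different.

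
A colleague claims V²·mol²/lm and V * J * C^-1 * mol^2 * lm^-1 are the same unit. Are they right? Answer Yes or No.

Yes

Left side:
  V = kg·m²·s⁻³·A⁻¹.
  So V² = kg²·m⁴·s⁻⁶·A⁻².
  lm = cd.
  So lm⁻¹ = cd⁻¹.
  Combining: V²·lm⁻¹·mol² = (kg²·m⁴·s⁻⁶·A⁻²) · cd⁻¹ · mol² = kg²·m⁴·s⁻⁶·A⁻²·mol²·cd⁻¹.
Right side:
  V = W/A (potential = power per current),
      = kg·m²·s⁻³·A⁻¹.
  J = N·m (work = force × distance),
      = kg·m²·s⁻².
  C = A·s = s·A (charge = current × time).
  So C⁻¹ = s⁻¹·A⁻¹.
  lm = cd·sr = cd (luminous flux; sr is dimensionless).
  So lm⁻¹ = cd⁻¹.
  Combining: V·J·C⁻¹·mol²·lm⁻¹ = (kg·m²·s⁻³·A⁻¹) · (kg·m²·s⁻²) · (s⁻¹·A⁻¹) · mol² · cd⁻¹ = kg²·m⁴·s⁻⁶·A⁻²·mol²·cd⁻¹.
Both reduce to kg²·m⁴·s⁻⁶·A⁻²·mol²·cd⁻¹.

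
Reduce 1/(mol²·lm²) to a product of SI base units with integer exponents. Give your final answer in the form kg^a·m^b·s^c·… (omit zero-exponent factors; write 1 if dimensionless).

lm = cd.
So lm⁻² = cd⁻².
Combining: mol⁻²·lm⁻² = mol⁻² · cd⁻² = mol⁻²·cd⁻².

mol⁻²·cd⁻²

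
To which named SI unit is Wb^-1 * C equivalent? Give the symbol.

S

Wb = V·s (flux: a volt is a weber per second),
    = kg·m²·s⁻²·A⁻¹.
So Wb⁻¹ = kg⁻¹·m⁻²·s²·A.
C = A·s = s·A (charge = current × time).
Combining: Wb⁻¹·C = (kg⁻¹·m⁻²·s²·A) · (s·A) = kg⁻¹·m⁻²·s³·A².
kg⁻¹·m⁻²·s³·A² is the base-SI form of the siemens.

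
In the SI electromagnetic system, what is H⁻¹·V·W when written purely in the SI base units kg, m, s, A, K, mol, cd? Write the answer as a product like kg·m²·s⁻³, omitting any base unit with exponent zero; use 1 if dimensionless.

kg·m²·s⁻⁴·A

H = kg·m²·s⁻²·A⁻².
So H⁻¹ = kg⁻¹·m⁻²·s²·A².
V = kg·m²·s⁻³·A⁻¹.
W = kg·m²·s⁻³.
Combining: H⁻¹·V·W = (kg⁻¹·m⁻²·s²·A²) · (kg·m²·s⁻³·A⁻¹) · (kg·m²·s⁻³) = kg·m²·s⁻⁴·A.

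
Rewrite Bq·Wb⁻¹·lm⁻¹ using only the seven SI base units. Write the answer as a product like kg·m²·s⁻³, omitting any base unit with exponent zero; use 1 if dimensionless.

Bq = 1/s = s⁻¹ (activity is decays per second).
Wb = V·s (flux: a volt is a weber per second),
    = kg·m²·s⁻²·A⁻¹.
So Wb⁻¹ = kg⁻¹·m⁻²·s²·A.
lm = cd·sr = cd (luminous flux; sr is dimensionless).
So lm⁻¹ = cd⁻¹.
Combining: Bq·Wb⁻¹·lm⁻¹ = s⁻¹ · (kg⁻¹·m⁻²·s²·A) · cd⁻¹ = kg⁻¹·m⁻²·s·A·cd⁻¹.

kg⁻¹·m⁻²·s·A·cd⁻¹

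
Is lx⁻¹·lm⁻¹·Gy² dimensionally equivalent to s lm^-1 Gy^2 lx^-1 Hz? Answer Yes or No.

Left side:
  lx = lm/m² (illuminance = luminous flux per area),
      = m⁻²·cd.
  So lx⁻¹ = m²·cd⁻¹.
  lm = cd·sr = cd (luminous flux; sr is dimensionless).
  So lm⁻¹ = cd⁻¹.
  Gy = J/kg (absorbed dose = energy per mass),
      = m²·s⁻².
  So Gy² = m⁴·s⁻⁴.
  Combining: lx⁻¹·lm⁻¹·Gy² = (m²·cd⁻¹) · cd⁻¹ · (m⁴·s⁻⁴) = m⁶·s⁻⁴·cd⁻².
Right side:
  lm = cd.
  So lm⁻¹ = cd⁻¹.
  Gy = m²·s⁻².
  So Gy² = m⁴·s⁻⁴.
  lx = m⁻²·cd.
  So lx⁻¹ = m²·cd⁻¹.
  Hz = s⁻¹.
  Combining: s·lm⁻¹·Gy²·lx⁻¹·Hz = s · cd⁻¹ · (m⁴·s⁻⁴) · (m²·cd⁻¹) · s⁻¹ = m⁶·s⁻⁴·cd⁻².
Both reduce to m⁶·s⁻⁴·cd⁻².

Yes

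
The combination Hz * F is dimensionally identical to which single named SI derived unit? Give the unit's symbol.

S

Hz = 1/s = s⁻¹ (frequency is cycles per second).
F = C/V (capacitance = charge per voltage),
    = A·s/(kg·m²·s⁻³·A⁻¹) (substituting C and V),
    = kg⁻¹·m⁻²·s⁴·A².
Combining: Hz·F = s⁻¹ · (kg⁻¹·m⁻²·s⁴·A²) = kg⁻¹·m⁻²·s³·A².
kg⁻¹·m⁻²·s³·A² is the base-SI form of the siemens.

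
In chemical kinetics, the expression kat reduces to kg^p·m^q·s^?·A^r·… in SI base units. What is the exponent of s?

kat = mol/s = s⁻¹·mol (catalytic activity).
The exponent of s is -1.

-1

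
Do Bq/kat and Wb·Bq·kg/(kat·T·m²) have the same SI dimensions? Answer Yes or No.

No

Left side:
  kat = mol/s = s⁻¹·mol (catalytic activity).
  So kat⁻¹ = s·mol⁻¹.
  Bq = 1/s = s⁻¹ (activity is decays per second).
  Combining: kat⁻¹·Bq = (s·mol⁻¹) · s⁻¹ = mol⁻¹.
Right side:
  Wb = V·s (flux: a volt is a weber per second),
      = kg·m²·s⁻²·A⁻¹.
  Bq = 1/s = s⁻¹ (activity is decays per second).
  kat = mol/s = s⁻¹·mol (catalytic activity).
  So kat⁻¹ = s·mol⁻¹.
  T = Wb/m² (flux density = flux per area),
      = kg·s⁻²·A⁻¹.
  So T⁻¹ = kg⁻¹·s²·A.
  Combining: Wb·Bq·kat⁻¹·T⁻¹·m⁻²·kg = (kg·m²·s⁻²·A⁻¹) · s⁻¹ · (s·mol⁻¹) · (kg⁻¹·s²·A) · m⁻² · kg = kg·mol⁻¹.
Left is mol⁻¹; right is kg·mol⁻¹ — different.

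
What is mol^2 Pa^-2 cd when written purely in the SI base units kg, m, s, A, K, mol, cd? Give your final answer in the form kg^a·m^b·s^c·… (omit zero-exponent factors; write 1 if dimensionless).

kg⁻²·m²·s⁴·mol²·cd

Pa = N/m² (pressure = force per area),
    = kg·m⁻¹·s⁻².
So Pa⁻² = kg⁻²·m²·s⁴.
Combining: mol²·Pa⁻²·cd = mol² · (kg⁻²·m²·s⁴) · cd = kg⁻²·m²·s⁴·mol²·cd.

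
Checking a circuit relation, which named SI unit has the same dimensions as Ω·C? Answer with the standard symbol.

Wb

Ω = kg·m²·s⁻³·A⁻².
C = s·A.
Combining: Ω·C = (kg·m²·s⁻³·A⁻²) · (s·A) = kg·m²·s⁻²·A⁻¹.
kg·m²·s⁻²·A⁻¹ is the base-SI form of the weber.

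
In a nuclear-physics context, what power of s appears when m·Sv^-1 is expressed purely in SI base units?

Sv = J/kg (equivalent dose = energy per mass),
    = m²·s⁻².
So Sv⁻¹ = m⁻²·s².
Combining: m·Sv⁻¹ = m · (m⁻²·s²) = m⁻¹·s².
The exponent of s is 2.

2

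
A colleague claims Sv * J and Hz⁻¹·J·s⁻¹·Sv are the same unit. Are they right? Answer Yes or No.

Left side:
  Sv = m²·s⁻².
  J = kg·m²·s⁻².
  Combining: Sv·J = (m²·s⁻²) · (kg·m²·s⁻²) = kg·m⁴·s⁻⁴.
Right side:
  Hz = 1/s = s⁻¹ (frequency is cycles per second).
  So Hz⁻¹ = s.
  J = N·m (work = force × distance),
      = kg·m²·s⁻².
  Sv = J/kg (equivalent dose = energy per mass),
      = m²·s⁻².
  Combining: Hz⁻¹·J·s⁻¹·Sv = s · (kg·m²·s⁻²) · s⁻¹ · (m²·s⁻²) = kg·m⁴·s⁻⁴.
Both reduce to kg·m⁴·s⁻⁴.

Yes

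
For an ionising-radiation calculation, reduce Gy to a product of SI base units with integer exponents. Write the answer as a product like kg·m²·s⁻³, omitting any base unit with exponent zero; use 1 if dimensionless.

m²·s⁻²

Gy = J/kg (absorbed dose = energy per mass),
    = m²·s⁻².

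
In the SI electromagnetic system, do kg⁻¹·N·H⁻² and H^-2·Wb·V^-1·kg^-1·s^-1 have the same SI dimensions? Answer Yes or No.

Left side:
  N = kg·m·s⁻².
  H = kg·m²·s⁻²·A⁻².
  So H⁻² = kg⁻²·m⁻⁴·s⁴·A⁴.
  Combining: kg⁻¹·N·H⁻² = kg⁻¹ · (kg·m·s⁻²) · (kg⁻²·m⁻⁴·s⁴·A⁴) = kg⁻²·m⁻³·s²·A⁴.
Right side:
  H = Wb/A (inductance = flux per current),
      = kg·m²·s⁻²·A⁻².
  So H⁻² = kg⁻²·m⁻⁴·s⁴·A⁴.
  Wb = V·s (flux: a volt is a weber per second),
      = kg·m²·s⁻²·A⁻¹.
  V = W/A (potential = power per current),
      = kg·m²·s⁻³·A⁻¹.
  So V⁻¹ = kg⁻¹·m⁻²·s³·A.
  Combining: H⁻²·Wb·V⁻¹·kg⁻¹·s⁻¹ = (kg⁻²·m⁻⁴·s⁴·A⁴) · (kg·m²·s⁻²·A⁻¹) · (kg⁻¹·m⁻²·s³·A) · kg⁻¹ · s⁻¹ = kg⁻³·m⁻⁴·s⁴·A⁴.
Left is kg⁻²·m⁻³·s²·A⁴; right is kg⁻³·m⁻⁴·s⁴·A⁴ — different.

No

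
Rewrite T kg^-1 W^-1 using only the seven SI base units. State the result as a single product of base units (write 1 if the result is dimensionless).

T = kg·s⁻²·A⁻¹.
W = kg·m²·s⁻³.
So W⁻¹ = kg⁻¹·m⁻²·s³.
Combining: T·kg⁻¹·W⁻¹ = (kg·s⁻²·A⁻¹) · kg⁻¹ · (kg⁻¹·m⁻²·s³) = kg⁻¹·m⁻²·s·A⁻¹.

kg⁻¹·m⁻²·s·A⁻¹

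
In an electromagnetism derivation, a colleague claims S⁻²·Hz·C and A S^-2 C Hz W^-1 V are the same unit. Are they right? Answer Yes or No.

Left side:
  S = kg⁻¹·m⁻²·s³·A².
  So S⁻² = kg²·m⁴·s⁻⁶·A⁻⁴.
  Hz = s⁻¹.
  C = s·A.
  Combining: S⁻²·Hz·C = (kg²·m⁴·s⁻⁶·A⁻⁴) · s⁻¹ · (s·A) = kg²·m⁴·s⁻⁶·A⁻³.
Right side:
  S = kg⁻¹·m⁻²·s³·A².
  So S⁻² = kg²·m⁴·s⁻⁶·A⁻⁴.
  C = s·A.
  Hz = s⁻¹.
  W = kg·m²·s⁻³.
  So W⁻¹ = kg⁻¹·m⁻²·s³.
  V = kg·m²·s⁻³·A⁻¹.
  Combining: A·S⁻²·C·Hz·W⁻¹·V = A · (kg²·m⁴·s⁻⁶·A⁻⁴) · (s·A) · s⁻¹ · (kg⁻¹·m⁻²·s³) · (kg·m²·s⁻³·A⁻¹) = kg²·m⁴·s⁻⁶·A⁻³.
Both reduce to kg²·m⁴·s⁻⁶·A⁻³.

Yes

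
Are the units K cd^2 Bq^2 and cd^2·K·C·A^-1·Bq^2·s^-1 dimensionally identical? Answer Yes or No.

Left side:
  Bq = 1/s = s⁻¹ (activity is decays per second).
  So Bq² = s⁻².
  Combining: K·cd²·Bq² = K · cd² · s⁻² = s⁻²·K·cd².
Right side:
  C = A·s = s·A (charge = current × time).
  Bq = 1/s = s⁻¹ (activity is decays per second).
  So Bq² = s⁻².
  Combining: cd²·K·C·A⁻¹·Bq²·s⁻¹ = cd² · K · (s·A) · A⁻¹ · s⁻² · s⁻¹ = s⁻²·K·cd².
Both reduce to s⁻²·K·cd².

Yes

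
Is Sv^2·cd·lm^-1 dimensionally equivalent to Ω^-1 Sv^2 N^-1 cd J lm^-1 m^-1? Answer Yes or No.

No

Left side:
  Sv = m²·s⁻².
  So Sv² = m⁴·s⁻⁴.
  lm = cd.
  So lm⁻¹ = cd⁻¹.
  Combining: Sv²·cd·lm⁻¹ = (m⁴·s⁻⁴) · cd · cd⁻¹ = m⁴·s⁻⁴.
Right side:
  Ω = kg·m²·s⁻³·A⁻².
  So Ω⁻¹ = kg⁻¹·m⁻²·s³·A².
  Sv = m²·s⁻².
  So Sv² = m⁴·s⁻⁴.
  N = kg·m·s⁻².
  So N⁻¹ = kg⁻¹·m⁻¹·s².
  J = kg·m²·s⁻².
  lm = cd.
  So lm⁻¹ = cd⁻¹.
  Combining: Ω⁻¹·Sv²·N⁻¹·cd·J·lm⁻¹·m⁻¹ = (kg⁻¹·m⁻²·s³·A²) · (m⁴·s⁻⁴) · (kg⁻¹·m⁻¹·s²) · cd · (kg·m²·s⁻²) · cd⁻¹ · m⁻¹ = kg⁻¹·m²·s⁻¹·A².
Left is m⁴·s⁻⁴; right is kg⁻¹·m²·s⁻¹·A² — different.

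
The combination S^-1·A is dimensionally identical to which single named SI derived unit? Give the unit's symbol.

V

S = kg⁻¹·m⁻²·s³·A².
So S⁻¹ = kg·m²·s⁻³·A⁻².
Combining: S⁻¹·A = (kg·m²·s⁻³·A⁻²) · A = kg·m²·s⁻³·A⁻¹.
kg·m²·s⁻³·A⁻¹ is the base-SI form of the volt.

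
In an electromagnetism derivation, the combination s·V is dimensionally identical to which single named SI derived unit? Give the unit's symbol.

Wb

V = W/A (potential = power per current),
    = kg·m²·s⁻³·A⁻¹.
Combining: s·V = s · (kg·m²·s⁻³·A⁻¹) = kg·m²·s⁻²·A⁻¹.
kg·m²·s⁻²·A⁻¹ is the base-SI form of the weber.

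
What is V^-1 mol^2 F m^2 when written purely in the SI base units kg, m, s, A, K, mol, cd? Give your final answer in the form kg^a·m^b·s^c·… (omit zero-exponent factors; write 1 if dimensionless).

kg⁻²·m⁻²·s⁷·A³·mol²

V = kg·m²·s⁻³·A⁻¹.
So V⁻¹ = kg⁻¹·m⁻²·s³·A.
F = kg⁻¹·m⁻²·s⁴·A².
Combining: V⁻¹·mol²·F·m² = (kg⁻¹·m⁻²·s³·A) · mol² · (kg⁻¹·m⁻²·s⁴·A²) · m² = kg⁻²·m⁻²·s⁷·A³·mol².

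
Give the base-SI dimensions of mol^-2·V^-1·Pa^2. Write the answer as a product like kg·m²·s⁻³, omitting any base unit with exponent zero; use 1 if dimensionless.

V = kg·m²·s⁻³·A⁻¹.
So V⁻¹ = kg⁻¹·m⁻²·s³·A.
Pa = kg·m⁻¹·s⁻².
So Pa² = kg²·m⁻²·s⁻⁴.
Combining: mol⁻²·V⁻¹·Pa² = mol⁻² · (kg⁻¹·m⁻²·s³·A) · (kg²·m⁻²·s⁻⁴) = kg·m⁻⁴·s⁻¹·A·mol⁻².

kg·m⁻⁴·s⁻¹·A·mol⁻²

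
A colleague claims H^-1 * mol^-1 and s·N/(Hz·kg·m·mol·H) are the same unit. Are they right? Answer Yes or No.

Yes

Left side:
  H = Wb/A (inductance = flux per current),
      = kg·m²·s⁻²·A⁻².
  So H⁻¹ = kg⁻¹·m⁻²·s²·A².
  Combining: H⁻¹·mol⁻¹ = (kg⁻¹·m⁻²·s²·A²) · mol⁻¹ = kg⁻¹·m⁻²·s²·A²·mol⁻¹.
Right side:
  Hz = s⁻¹.
  So Hz⁻¹ = s.
  N = kg·m·s⁻².
  H = kg·m²·s⁻²·A⁻².
  So H⁻¹ = kg⁻¹·m⁻²·s²·A².
  Combining: Hz⁻¹·kg⁻¹·s·N·m⁻¹·mol⁻¹·H⁻¹ = s · kg⁻¹ · s · (kg·m·s⁻²) · m⁻¹ · mol⁻¹ · (kg⁻¹·m⁻²·s²·A²) = kg⁻¹·m⁻²·s²·A²·mol⁻¹.
Both reduce to kg⁻¹·m⁻²·s²·A²·mol⁻¹.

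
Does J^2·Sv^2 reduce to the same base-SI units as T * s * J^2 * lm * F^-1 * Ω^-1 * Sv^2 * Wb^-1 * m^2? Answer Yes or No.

No

Left side:
  J = N·m (work = force × distance),
      = kg·m²·s⁻².
  So J² = kg²·m⁴·s⁻⁴.
  Sv = J/kg (equivalent dose = energy per mass),
      = m²·s⁻².
  So Sv² = m⁴·s⁻⁴.
  Combining: J²·Sv² = (kg²·m⁴·s⁻⁴) · (m⁴·s⁻⁴) = kg²·m⁸·s⁻⁸.
Right side:
  T = kg·s⁻²·A⁻¹.
  J = kg·m²·s⁻².
  So J² = kg²·m⁴·s⁻⁴.
  lm = cd.
  F = kg⁻¹·m⁻²·s⁴·A².
  So F⁻¹ = kg·m²·s⁻⁴·A⁻².
  Ω = kg·m²·s⁻³·A⁻².
  So Ω⁻¹ = kg⁻¹·m⁻²·s³·A².
  Sv = m²·s⁻².
  So Sv² = m⁴·s⁻⁴.
  Wb = kg·m²·s⁻²·A⁻¹.
  So Wb⁻¹ = kg⁻¹·m⁻²·s²·A.
  Combining: T·s·J²·lm·F⁻¹·Ω⁻¹·Sv²·Wb⁻¹·m² = (kg·s⁻²·A⁻¹) · s · (kg²·m⁴·s⁻⁴) · cd · (kg·m²·s⁻⁴·A⁻²) · (kg⁻¹·m⁻²·s³·A²) · (m⁴·s⁻⁴) · (kg⁻¹·m⁻²·s²·A) · m² = kg²·m⁸·s⁻⁸·cd.
Left is kg²·m⁸·s⁻⁸; right is kg²·m⁸·s⁻⁸·cd — different.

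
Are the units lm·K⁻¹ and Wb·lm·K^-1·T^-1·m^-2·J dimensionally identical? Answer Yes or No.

Left side:
  lm = cd.
  Combining: lm·K⁻¹ = cd · K⁻¹ = K⁻¹·cd.
Right side:
  Wb = kg·m²·s⁻²·A⁻¹.
  lm = cd.
  T = kg·s⁻²·A⁻¹.
  So T⁻¹ = kg⁻¹·s²·A.
  J = kg·m²·s⁻².
  Combining: Wb·lm·K⁻¹·T⁻¹·m⁻²·J = (kg·m²·s⁻²·A⁻¹) · cd · K⁻¹ · (kg⁻¹·s²·A) · m⁻² · (kg·m²·s⁻²) = kg·m²·s⁻²·K⁻¹·cd.
Left is K⁻¹·cd; right is kg·m²·s⁻²·K⁻¹·cd — different.

No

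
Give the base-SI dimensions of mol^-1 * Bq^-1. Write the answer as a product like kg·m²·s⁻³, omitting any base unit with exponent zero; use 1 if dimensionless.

s·mol⁻¹

Bq = 1/s = s⁻¹ (activity is decays per second).
So Bq⁻¹ = s.
Combining: mol⁻¹·Bq⁻¹ = mol⁻¹ · s = s·mol⁻¹.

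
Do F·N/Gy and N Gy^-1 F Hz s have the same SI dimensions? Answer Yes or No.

Left side:
  F = C/V (capacitance = charge per voltage),
      = A·s/(kg·m²·s⁻³·A⁻¹) (substituting C and V),
      = kg⁻¹·m⁻²·s⁴·A².
  N = kg·m/s² = kg·m·s⁻² (force = mass × acceleration).
  Gy = J/kg (absorbed dose = energy per mass),
      = m²·s⁻².
  So Gy⁻¹ = m⁻²·s².
  Combining: F·N·Gy⁻¹ = (kg⁻¹·m⁻²·s⁴·A²) · (kg·m·s⁻²) · (m⁻²·s²) = m⁻³·s⁴·A².
Right side:
  N = kg·m·s⁻².
  Gy = m²·s⁻².
  So Gy⁻¹ = m⁻²·s².
  F = kg⁻¹·m⁻²·s⁴·A².
  Hz = s⁻¹.
  Combining: N·Gy⁻¹·F·Hz·s = (kg·m·s⁻²) · (m⁻²·s²) · (kg⁻¹·m⁻²·s⁴·A²) · s⁻¹ · s = m⁻³·s⁴·A².
Both reduce to m⁻³·s⁴·A².

Yes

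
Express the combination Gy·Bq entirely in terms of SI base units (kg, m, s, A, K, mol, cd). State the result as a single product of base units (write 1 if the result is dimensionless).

m²·s⁻³

Gy = J/kg (absorbed dose = energy per mass),
    = m²·s⁻².
Bq = 1/s = s⁻¹ (activity is decays per second).
Combining: Gy·Bq = (m²·s⁻²) · s⁻¹ = m²·s⁻³.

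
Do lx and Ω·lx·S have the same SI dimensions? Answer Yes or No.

Yes

Left side:
  lx = lm/m² (illuminance = luminous flux per area),
      = m⁻²·cd.
Right side:
  Ω = V/A (resistance = voltage per current),
      = kg·m²·s⁻³·A⁻².
  lx = lm/m² (illuminance = luminous flux per area),
      = m⁻²·cd.
  S = 1/Ω (conductance is reciprocal resistance),
      = kg⁻¹·m⁻²·s³·A².
  Combining: Ω·lx·S = (kg·m²·s⁻³·A⁻²) · (m⁻²·cd) · (kg⁻¹·m⁻²·s³·A²) = m⁻²·cd.
Both reduce to m⁻²·cd.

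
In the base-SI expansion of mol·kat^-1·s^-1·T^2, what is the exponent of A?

kat = mol/s = s⁻¹·mol (catalytic activity).
So kat⁻¹ = s·mol⁻¹.
T = Wb/m² (flux density = flux per area),
    = kg·s⁻²·A⁻¹.
So T² = kg²·s⁻⁴·A⁻².
Combining: mol·kat⁻¹·s⁻¹·T² = mol · (s·mol⁻¹) · s⁻¹ · (kg²·s⁻⁴·A⁻²) = kg²·s⁻⁴·A⁻².
The exponent of A is -2.

-2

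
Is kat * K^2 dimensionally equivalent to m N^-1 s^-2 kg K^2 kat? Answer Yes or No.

Left side:
  kat = s⁻¹·mol.
  Combining: kat·K² = (s⁻¹·mol) · K² = s⁻¹·K²·mol.
Right side:
  N = kg·m·s⁻².
  So N⁻¹ = kg⁻¹·m⁻¹·s².
  kat = s⁻¹·mol.
  Combining: m·N⁻¹·s⁻²·kg·K²·kat = m · (kg⁻¹·m⁻¹·s²) · s⁻² · kg · K² · (s⁻¹·mol) = s⁻¹·K²·mol.
Both reduce to s⁻¹·K²·mol.

Yes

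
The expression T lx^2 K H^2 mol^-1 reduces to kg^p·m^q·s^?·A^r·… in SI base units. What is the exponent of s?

-6

T = Wb/m² (flux density = flux per area),
    = kg·s⁻²·A⁻¹.
lx = lm/m² (illuminance = luminous flux per area),
    = m⁻²·cd.
So lx² = m⁻⁴·cd².
H = Wb/A (inductance = flux per current),
    = kg·m²·s⁻²·A⁻².
So H² = kg²·m⁴·s⁻⁴·A⁻⁴.
Combining: T·lx²·K·H²·mol⁻¹ = (kg·s⁻²·A⁻¹) · (m⁻⁴·cd²) · K · (kg²·m⁴·s⁻⁴·A⁻⁴) · mol⁻¹ = kg³·s⁻⁶·A⁻⁵·K·mol⁻¹·cd².
The exponent of s is -6.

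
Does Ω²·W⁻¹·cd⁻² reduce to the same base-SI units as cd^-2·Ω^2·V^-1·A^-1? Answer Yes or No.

Left side:
  Ω = V/A (resistance = voltage per current),
      = kg·m²·s⁻³·A⁻².
  So Ω² = kg²·m⁴·s⁻⁶·A⁻⁴.
  W = J/s (power = energy per time),
      = kg·m²·s⁻³.
  So W⁻¹ = kg⁻¹·m⁻²·s³.
  Combining: Ω²·W⁻¹·cd⁻² = (kg²·m⁴·s⁻⁶·A⁻⁴) · (kg⁻¹·m⁻²·s³) · cd⁻² = kg·m²·s⁻³·A⁻⁴·cd⁻².
Right side:
  Ω = V/A (resistance = voltage per current),
      = kg·m²·s⁻³·A⁻².
  So Ω² = kg²·m⁴·s⁻⁶·A⁻⁴.
  V = W/A (potential = power per current),
      = kg·m²·s⁻³·A⁻¹.
  So V⁻¹ = kg⁻¹·m⁻²·s³·A.
  Combining: cd⁻²·Ω²·V⁻¹·A⁻¹ = cd⁻² · (kg²·m⁴·s⁻⁶·A⁻⁴) · (kg⁻¹·m⁻²·s³·A) · A⁻¹ = kg·m²·s⁻³·A⁻⁴·cd⁻².
Both reduce to kg·m²·s⁻³·A⁻⁴·cd⁻².

Yes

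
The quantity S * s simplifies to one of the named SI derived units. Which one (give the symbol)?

F

S = 1/Ω (conductance is reciprocal resistance),
    = kg⁻¹·m⁻²·s³·A².
Combining: S·s = (kg⁻¹·m⁻²·s³·A²) · s = kg⁻¹·m⁻²·s⁴·A².
kg⁻¹·m⁻²·s⁴·A² is the base-SI form of the farad.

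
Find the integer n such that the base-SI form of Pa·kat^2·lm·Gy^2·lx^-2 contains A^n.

0

Pa = N/m² (pressure = force per area),
    = kg·m⁻¹·s⁻².
kat = mol/s = s⁻¹·mol (catalytic activity).
So kat² = s⁻²·mol².
lm = cd·sr = cd (luminous flux; sr is dimensionless).
Gy = J/kg (absorbed dose = energy per mass),
    = m²·s⁻².
So Gy² = m⁴·s⁻⁴.
lx = lm/m² (illuminance = luminous flux per area),
    = m⁻²·cd.
So lx⁻² = m⁴·cd⁻².
Combining: Pa·kat²·lm·Gy²·lx⁻² = (kg·m⁻¹·s⁻²) · (s⁻²·mol²) · cd · (m⁴·s⁻⁴) · (m⁴·cd⁻²) = kg·m⁷·s⁻⁸·mol²·cd⁻¹.
The exponent of A is 0.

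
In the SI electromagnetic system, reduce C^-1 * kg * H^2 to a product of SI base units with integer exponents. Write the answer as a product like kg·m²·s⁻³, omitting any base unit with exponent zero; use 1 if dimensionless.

kg³·m⁴·s⁻⁵·A⁻⁵

C = A·s = s·A (charge = current × time).
So C⁻¹ = s⁻¹·A⁻¹.
H = Wb/A (inductance = flux per current),
    = kg·m²·s⁻²·A⁻².
So H² = kg²·m⁴·s⁻⁴·A⁻⁴.
Combining: C⁻¹·kg·H² = (s⁻¹·A⁻¹) · kg · (kg²·m⁴·s⁻⁴·A⁻⁴) = kg³·m⁴·s⁻⁵·A⁻⁵.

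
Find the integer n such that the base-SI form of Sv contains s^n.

-2

Sv = m²·s⁻².
The exponent of s is -2.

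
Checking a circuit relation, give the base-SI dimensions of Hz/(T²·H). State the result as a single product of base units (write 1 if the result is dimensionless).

T = Wb/m² (flux density = flux per area),
    = kg·s⁻²·A⁻¹.
So T⁻² = kg⁻²·s⁴·A².
Hz = 1/s = s⁻¹ (frequency is cycles per second).
H = Wb/A (inductance = flux per current),
    = kg·m²·s⁻²·A⁻².
So H⁻¹ = kg⁻¹·m⁻²·s²·A².
Combining: T⁻²·Hz·H⁻¹ = (kg⁻²·s⁴·A²) · s⁻¹ · (kg⁻¹·m⁻²·s²·A²) = kg⁻³·m⁻²·s⁵·A⁴.

kg⁻³·m⁻²·s⁵·A⁴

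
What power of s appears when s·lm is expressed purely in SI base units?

lm = cd·sr = cd (luminous flux; sr is dimensionless).
Combining: s·lm = s · cd = s·cd.
The exponent of s is 1.

1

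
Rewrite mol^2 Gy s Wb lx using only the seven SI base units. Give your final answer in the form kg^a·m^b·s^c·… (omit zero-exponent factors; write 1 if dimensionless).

kg·m²·s⁻³·A⁻¹·mol²·cd

Gy = m²·s⁻².
Wb = kg·m²·s⁻²·A⁻¹.
lx = m⁻²·cd.
Combining: mol²·Gy·s·Wb·lx = mol² · (m²·s⁻²) · s · (kg·m²·s⁻²·A⁻¹) · (m⁻²·cd) = kg·m²·s⁻³·A⁻¹·mol²·cd.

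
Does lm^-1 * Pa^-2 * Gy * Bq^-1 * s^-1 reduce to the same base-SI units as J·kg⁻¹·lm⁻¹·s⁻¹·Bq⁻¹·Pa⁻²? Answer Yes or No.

Yes

Left side:
  lm = cd·sr = cd (luminous flux; sr is dimensionless).
  So lm⁻¹ = cd⁻¹.
  Pa = N/m² (pressure = force per area),
      = kg·m⁻¹·s⁻².
  So Pa⁻² = kg⁻²·m²·s⁴.
  Gy = J/kg (absorbed dose = energy per mass),
      = m²·s⁻².
  Bq = 1/s = s⁻¹ (activity is decays per second).
  So Bq⁻¹ = s.
  Combining: lm⁻¹·Pa⁻²·Gy·Bq⁻¹·s⁻¹ = cd⁻¹ · (kg⁻²·m²·s⁴) · (m²·s⁻²) · s · s⁻¹ = kg⁻²·m⁴·s²·cd⁻¹.
Right side:
  J = N·m (work = force × distance),
      = kg·m²·s⁻².
  lm = cd·sr = cd (luminous flux; sr is dimensionless).
  So lm⁻¹ = cd⁻¹.
  Bq = 1/s = s⁻¹ (activity is decays per second).
  So Bq⁻¹ = s.
  Pa = N/m² (pressure = force per area),
      = kg·m⁻¹·s⁻².
  So Pa⁻² = kg⁻²·m²·s⁴.
  Combining: J·kg⁻¹·lm⁻¹·s⁻¹·Bq⁻¹·Pa⁻² = (kg·m²·s⁻²) · kg⁻¹ · cd⁻¹ · s⁻¹ · s · (kg⁻²·m²·s⁴) = kg⁻²·m⁴·s²·cd⁻¹.
Both reduce to kg⁻²·m⁴·s²·cd⁻¹.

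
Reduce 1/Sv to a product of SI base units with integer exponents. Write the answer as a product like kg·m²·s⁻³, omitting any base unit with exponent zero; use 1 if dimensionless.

Sv = m²·s⁻².
So Sv⁻¹ = m⁻²·s².

m⁻²·s²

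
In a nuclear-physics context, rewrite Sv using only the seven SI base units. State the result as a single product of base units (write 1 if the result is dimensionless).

Sv = m²·s⁻².

m²·s⁻²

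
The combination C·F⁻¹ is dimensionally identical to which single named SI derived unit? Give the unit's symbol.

V

C = s·A.
F = kg⁻¹·m⁻²·s⁴·A².
So F⁻¹ = kg·m²·s⁻⁴·A⁻².
Combining: C·F⁻¹ = (s·A) · (kg·m²·s⁻⁴·A⁻²) = kg·m²·s⁻³·A⁻¹.
kg·m²·s⁻³·A⁻¹ is the base-SI form of the volt.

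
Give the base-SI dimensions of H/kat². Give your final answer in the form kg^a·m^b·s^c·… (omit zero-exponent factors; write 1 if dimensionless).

kg·m²·A⁻²·mol⁻²

H = kg·m²·s⁻²·A⁻².
kat = s⁻¹·mol.
So kat⁻² = s²·mol⁻².
Combining: H·kat⁻² = (kg·m²·s⁻²·A⁻²) · (s²·mol⁻²) = kg·m²·A⁻²·mol⁻².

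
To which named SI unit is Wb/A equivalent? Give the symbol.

Wb = kg·m²·s⁻²·A⁻¹.
Combining: Wb·A⁻¹ = (kg·m²·s⁻²·A⁻¹) · A⁻¹ = kg·m²·s⁻²·A⁻².
kg·m²·s⁻²·A⁻² is the base-SI form of the henry.

H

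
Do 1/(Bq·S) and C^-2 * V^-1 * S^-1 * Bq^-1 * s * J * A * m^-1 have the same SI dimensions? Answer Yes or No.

Left side:
  Bq = 1/s = s⁻¹ (activity is decays per second).
  So Bq⁻¹ = s.
  S = 1/Ω (conductance is reciprocal resistance),
      = kg⁻¹·m⁻²·s³·A².
  So S⁻¹ = kg·m²·s⁻³·A⁻².
  Combining: Bq⁻¹·S⁻¹ = s · (kg·m²·s⁻³·A⁻²) = kg·m²·s⁻²·A⁻².
Right side:
  C = A·s = s·A (charge = current × time).
  So C⁻² = s⁻²·A⁻².
  V = W/A (potential = power per current),
      = kg·m²·s⁻³·A⁻¹.
  So V⁻¹ = kg⁻¹·m⁻²·s³·A.
  S = 1/Ω (conductance is reciprocal resistance),
      = kg⁻¹·m⁻²·s³·A².
  So S⁻¹ = kg·m²·s⁻³·A⁻².
  Bq = 1/s = s⁻¹ (activity is decays per second).
  So Bq⁻¹ = s.
  J = N·m (work = force × distance),
      = kg·m²·s⁻².
  Combining: C⁻²·V⁻¹·S⁻¹·Bq⁻¹·s·J·A·m⁻¹ = (s⁻²·A⁻²) · (kg⁻¹·m⁻²·s³·A) · (kg·m²·s⁻³·A⁻²) · s · s · (kg·m²·s⁻²) · A · m⁻¹ = kg·m·s⁻²·A⁻².
Left is kg·m²·s⁻²·A⁻²; right is kg·m·s⁻²·A⁻² — different.

No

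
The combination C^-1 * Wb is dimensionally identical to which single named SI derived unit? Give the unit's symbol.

C = s·A.
So C⁻¹ = s⁻¹·A⁻¹.
Wb = kg·m²·s⁻²·A⁻¹.
Combining: C⁻¹·Wb = (s⁻¹·A⁻¹) · (kg·m²·s⁻²·A⁻¹) = kg·m²·s⁻³·A⁻².
kg·m²·s⁻³·A⁻² is the base-SI form of the ohm.

Ω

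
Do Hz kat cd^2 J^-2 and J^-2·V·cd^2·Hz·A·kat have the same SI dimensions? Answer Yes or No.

No

Left side:
  Hz = 1/s = s⁻¹ (frequency is cycles per second).
  kat = mol/s = s⁻¹·mol (catalytic activity).
  J = N·m (work = force × distance),
      = kg·m²·s⁻².
  So J⁻² = kg⁻²·m⁻⁴·s⁴.
  Combining: Hz·kat·cd²·J⁻² = s⁻¹ · (s⁻¹·mol) · cd² · (kg⁻²·m⁻⁴·s⁴) = kg⁻²·m⁻⁴·s²·mol·cd².
Right side:
  J = N·m (work = force × distance),
      = kg·m²·s⁻².
  So J⁻² = kg⁻²·m⁻⁴·s⁴.
  V = W/A (potential = power per current),
      = kg·m²·s⁻³·A⁻¹.
  Hz = 1/s = s⁻¹ (frequency is cycles per second).
  kat = mol/s = s⁻¹·mol (catalytic activity).
  Combining: J⁻²·V·cd²·Hz·A·kat = (kg⁻²·m⁻⁴·s⁴) · (kg·m²·s⁻³·A⁻¹) · cd² · s⁻¹ · A · (s⁻¹·mol) = kg⁻¹·m⁻²·s⁻¹·mol·cd².
Left is kg⁻²·m⁻⁴·s²·mol·cd²; right is kg⁻¹·m⁻²·s⁻¹·mol·cd² — different.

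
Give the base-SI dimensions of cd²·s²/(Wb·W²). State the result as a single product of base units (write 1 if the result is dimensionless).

Wb = kg·m²·s⁻²·A⁻¹.
So Wb⁻¹ = kg⁻¹·m⁻²·s²·A.
W = kg·m²·s⁻³.
So W⁻² = kg⁻²·m⁻⁴·s⁶.
Combining: cd²·Wb⁻¹·s²·W⁻² = cd² · (kg⁻¹·m⁻²·s²·A) · s² · (kg⁻²·m⁻⁴·s⁶) = kg⁻³·m⁻⁶·s¹⁰·A·cd².

kg⁻³·m⁻⁶·s¹⁰·A·cd²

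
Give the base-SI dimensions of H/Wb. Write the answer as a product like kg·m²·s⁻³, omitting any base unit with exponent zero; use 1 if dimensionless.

H = Wb/A (inductance = flux per current),
    = kg·m²·s⁻²·A⁻².
Wb = V·s (flux: a volt is a weber per second),
    = kg·m²·s⁻²·A⁻¹.
So Wb⁻¹ = kg⁻¹·m⁻²·s²·A.
Combining: H·Wb⁻¹ = (kg·m²·s⁻²·A⁻²) · (kg⁻¹·m⁻²·s²·A) = A⁻¹.

A⁻¹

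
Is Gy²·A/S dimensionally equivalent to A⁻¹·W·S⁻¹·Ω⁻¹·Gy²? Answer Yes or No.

Yes

Left side:
  Gy = J/kg (absorbed dose = energy per mass),
      = m²·s⁻².
  So Gy² = m⁴·s⁻⁴.
  S = 1/Ω (conductance is reciprocal resistance),
      = kg⁻¹·m⁻²·s³·A².
  So S⁻¹ = kg·m²·s⁻³·A⁻².
  Combining: Gy²·A·S⁻¹ = (m⁴·s⁻⁴) · A · (kg·m²·s⁻³·A⁻²) = kg·m⁶·s⁻⁷·A⁻¹.
Right side:
  W = kg·m²·s⁻³.
  S = kg⁻¹·m⁻²·s³·A².
  So S⁻¹ = kg·m²·s⁻³·A⁻².
  Ω = kg·m²·s⁻³·A⁻².
  So Ω⁻¹ = kg⁻¹·m⁻²·s³·A².
  Gy = m²·s⁻².
  So Gy² = m⁴·s⁻⁴.
  Combining: A⁻¹·W·S⁻¹·Ω⁻¹·Gy² = A⁻¹ · (kg·m²·s⁻³) · (kg·m²·s⁻³·A⁻²) · (kg⁻¹·m⁻²·s³·A²) · (m⁴·s⁻⁴) = kg·m⁶·s⁻⁷·A⁻¹.
Both reduce to kg·m⁶·s⁻⁷·A⁻¹.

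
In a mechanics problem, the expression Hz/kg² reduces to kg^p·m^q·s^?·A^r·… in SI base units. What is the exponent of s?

-1

Hz = s⁻¹.
Combining: kg⁻²·Hz = kg⁻² · s⁻¹ = kg⁻²·s⁻¹.
The exponent of s is -1.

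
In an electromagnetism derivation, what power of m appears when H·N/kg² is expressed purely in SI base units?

3

H = Wb/A (inductance = flux per current),
    = kg·m²·s⁻²·A⁻².
N = kg·m/s² = kg·m·s⁻² (force = mass × acceleration).
Combining: kg⁻²·H·N = kg⁻² · (kg·m²·s⁻²·A⁻²) · (kg·m·s⁻²) = m³·s⁻⁴·A⁻².
The exponent of m is 3.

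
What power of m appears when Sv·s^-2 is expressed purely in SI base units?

2

Sv = J/kg (equivalent dose = energy per mass),
    = m²·s⁻².
Combining: Sv·s⁻² = (m²·s⁻²) · s⁻² = m²·s⁻⁴.
The exponent of m is 2.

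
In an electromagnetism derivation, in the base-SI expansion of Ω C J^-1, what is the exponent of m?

0

Ω = V/A (resistance = voltage per current),
    = kg·m²·s⁻³·A⁻².
C = A·s = s·A (charge = current × time).
J = N·m (work = force × distance),
    = kg·m²·s⁻².
So J⁻¹ = kg⁻¹·m⁻²·s².
Combining: Ω·C·J⁻¹ = (kg·m²·s⁻³·A⁻²) · (s·A) · (kg⁻¹·m⁻²·s²) = A⁻¹.
The exponent of m is 0.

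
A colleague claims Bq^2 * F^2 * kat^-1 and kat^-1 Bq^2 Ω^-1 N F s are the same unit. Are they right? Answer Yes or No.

Left side:
  Bq = 1/s = s⁻¹ (activity is decays per second).
  So Bq² = s⁻².
  F = C/V (capacitance = charge per voltage),
      = A·s/(kg·m²·s⁻³·A⁻¹) (substituting C and V),
      = kg⁻¹·m⁻²·s⁴·A².
  So F² = kg⁻²·m⁻⁴·s⁸·A⁴.
  kat = mol/s = s⁻¹·mol (catalytic activity).
  So kat⁻¹ = s·mol⁻¹.
  Combining: Bq²·F²·kat⁻¹ = s⁻² · (kg⁻²·m⁻⁴·s⁸·A⁴) · (s·mol⁻¹) = kg⁻²·m⁻⁴·s⁷·A⁴·mol⁻¹.
Right side:
  kat = mol/s = s⁻¹·mol (catalytic activity).
  So kat⁻¹ = s·mol⁻¹.
  Bq = 1/s = s⁻¹ (activity is decays per second).
  So Bq² = s⁻².
  Ω = V/A (resistance = voltage per current),
      = kg·m²·s⁻³·A⁻².
  So Ω⁻¹ = kg⁻¹·m⁻²·s³·A².
  N = kg·m/s² = kg·m·s⁻² (force = mass × acceleration).
  F = C/V (capacitance = charge per voltage),
      = A·s/(kg·m²·s⁻³·A⁻¹) (substituting C and V),
      = kg⁻¹·m⁻²·s⁴·A².
  Combining: kat⁻¹·Bq²·Ω⁻¹·N·F·s = (s·mol⁻¹) · s⁻² · (kg⁻¹·m⁻²·s³·A²) · (kg·m·s⁻²) · (kg⁻¹·m⁻²·s⁴·A²) · s = kg⁻¹·m⁻³·s⁵·A⁴·mol⁻¹.
Left is kg⁻²·m⁻⁴·s⁷·A⁴·mol⁻¹; right is kg⁻¹·m⁻³·s⁵·A⁴·mol⁻¹ — different.

No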